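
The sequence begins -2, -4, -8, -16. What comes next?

Ratios: -4 / -2 = 2.0
This is a geometric sequence with common ratio r = 2.
Next term = -16 * 2 = -32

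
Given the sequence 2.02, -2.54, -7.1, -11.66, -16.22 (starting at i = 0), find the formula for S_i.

Check differences: -2.54 - 2.02 = -4.56
-7.1 - -2.54 = -4.56
Common difference d = -4.56.
First term a = 2.02.
Formula: S_i = 2.02 - 4.56*i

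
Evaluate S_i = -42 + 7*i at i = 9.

S_9 = -42 + 7*9 = -42 + 63 = 21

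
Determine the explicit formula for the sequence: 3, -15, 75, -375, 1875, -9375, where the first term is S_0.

Check ratios: -15 / 3 = -5.0
Common ratio r = -5.
First term a = 3.
Formula: S_i = 3 * (-5)^i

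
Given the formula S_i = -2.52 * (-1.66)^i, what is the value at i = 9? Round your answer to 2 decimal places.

S_9 = -2.52 * (-1.66)^9 ≈ -2.52 * -95.7134 ≈ 241.2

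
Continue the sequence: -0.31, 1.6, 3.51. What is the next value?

Differences: 1.6 - -0.31 = 1.91
This is an arithmetic sequence with common difference d = 1.91.
Next term = 3.51 + 1.91 = 5.42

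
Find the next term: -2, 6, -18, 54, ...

Ratios: 6 / -2 = -3.0
This is a geometric sequence with common ratio r = -3.
Next term = 54 * -3 = -162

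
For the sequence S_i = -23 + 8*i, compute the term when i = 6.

S_6 = -23 + 8*6 = -23 + 48 = 25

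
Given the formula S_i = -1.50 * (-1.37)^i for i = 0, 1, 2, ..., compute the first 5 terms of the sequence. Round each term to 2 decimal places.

This is a geometric sequence.
i=0: S_0 = -1.5 * (-1.37)^0 = -1.5
i=1: S_1 = -1.5 * (-1.37)^1 ≈ 2.06
i=2: S_2 = -1.5 * (-1.37)^2 ≈ -2.82
i=3: S_3 = -1.5 * (-1.37)^3 ≈ 3.86
i=4: S_4 = -1.5 * (-1.37)^4 ≈ -5.28
The first 5 terms are: [-1.5, 2.06, -2.82, 3.86, -5.28]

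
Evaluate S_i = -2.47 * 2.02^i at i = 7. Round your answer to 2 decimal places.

S_7 = -2.47 * 2.02^7 ≈ -2.47 * 137.2333 ≈ -338.97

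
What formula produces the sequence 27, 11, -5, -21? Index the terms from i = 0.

Check differences: 11 - 27 = -16
-5 - 11 = -16
Common difference d = -16.
First term a = 27.
Formula: S_i = 27 - 16*i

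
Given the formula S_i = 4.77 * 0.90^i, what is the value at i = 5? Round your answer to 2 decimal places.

S_5 = 4.77 * 0.9^5 ≈ 4.77 * 0.5905 ≈ 2.82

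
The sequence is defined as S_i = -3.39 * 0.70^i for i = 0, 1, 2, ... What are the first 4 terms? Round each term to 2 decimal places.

This is a geometric sequence.
i=0: S_0 = -3.39 * 0.7^0 = -3.39
i=1: S_1 = -3.39 * 0.7^1 ≈ -2.37
i=2: S_2 = -3.39 * 0.7^2 ≈ -1.66
i=3: S_3 = -3.39 * 0.7^3 ≈ -1.16
The first 4 terms are: [-3.39, -2.37, -1.66, -1.16]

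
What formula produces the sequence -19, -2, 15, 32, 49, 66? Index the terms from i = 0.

Check differences: -2 - -19 = 17
15 - -2 = 17
Common difference d = 17.
First term a = -19.
Formula: S_i = -19 + 17*i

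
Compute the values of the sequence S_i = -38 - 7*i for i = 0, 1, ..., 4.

This is an arithmetic sequence.
i=0: S_0 = -38 + -7*0 = -38
i=1: S_1 = -38 + -7*1 = -45
i=2: S_2 = -38 + -7*2 = -52
i=3: S_3 = -38 + -7*3 = -59
i=4: S_4 = -38 + -7*4 = -66
The first 5 terms are: [-38, -45, -52, -59, -66]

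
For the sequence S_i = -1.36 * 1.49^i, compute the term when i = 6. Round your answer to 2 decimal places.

S_6 = -1.36 * 1.49^6 ≈ -1.36 * 10.9425 ≈ -14.88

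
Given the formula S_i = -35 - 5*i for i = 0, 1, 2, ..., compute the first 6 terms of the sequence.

This is an arithmetic sequence.
i=0: S_0 = -35 + -5*0 = -35
i=1: S_1 = -35 + -5*1 = -40
i=2: S_2 = -35 + -5*2 = -45
i=3: S_3 = -35 + -5*3 = -50
i=4: S_4 = -35 + -5*4 = -55
i=5: S_5 = -35 + -5*5 = -60
The first 6 terms are: [-35, -40, -45, -50, -55, -60]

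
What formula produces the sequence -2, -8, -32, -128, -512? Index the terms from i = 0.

Check ratios: -8 / -2 = 4.0
Common ratio r = 4.
First term a = -2.
Formula: S_i = -2 * 4^i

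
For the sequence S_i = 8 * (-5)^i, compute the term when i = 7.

S_7 = 8 * (-5)^7 = 8 * -78125 = -625000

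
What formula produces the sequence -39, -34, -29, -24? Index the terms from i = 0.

Check differences: -34 - -39 = 5
-29 - -34 = 5
Common difference d = 5.
First term a = -39.
Formula: S_i = -39 + 5*i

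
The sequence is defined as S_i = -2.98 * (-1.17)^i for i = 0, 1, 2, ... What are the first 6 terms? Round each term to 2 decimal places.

This is a geometric sequence.
i=0: S_0 = -2.98 * (-1.17)^0 = -2.98
i=1: S_1 = -2.98 * (-1.17)^1 ≈ 3.49
i=2: S_2 = -2.98 * (-1.17)^2 ≈ -4.08
i=3: S_3 = -2.98 * (-1.17)^3 ≈ 4.77
i=4: S_4 = -2.98 * (-1.17)^4 ≈ -5.58
i=5: S_5 = -2.98 * (-1.17)^5 ≈ 6.53
The first 6 terms are: [-2.98, 3.49, -4.08, 4.77, -5.58, 6.53]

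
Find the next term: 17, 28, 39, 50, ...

Differences: 28 - 17 = 11
This is an arithmetic sequence with common difference d = 11.
Next term = 50 + 11 = 61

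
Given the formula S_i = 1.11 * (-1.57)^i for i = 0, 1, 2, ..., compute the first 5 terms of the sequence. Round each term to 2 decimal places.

This is a geometric sequence.
i=0: S_0 = 1.11 * (-1.57)^0 = 1.11
i=1: S_1 = 1.11 * (-1.57)^1 ≈ -1.74
i=2: S_2 = 1.11 * (-1.57)^2 ≈ 2.74
i=3: S_3 = 1.11 * (-1.57)^3 ≈ -4.3
i=4: S_4 = 1.11 * (-1.57)^4 ≈ 6.74
The first 5 terms are: [1.11, -1.74, 2.74, -4.3, 6.74]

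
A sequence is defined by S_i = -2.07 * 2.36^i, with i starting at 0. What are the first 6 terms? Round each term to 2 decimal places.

This is a geometric sequence.
i=0: S_0 = -2.07 * 2.36^0 = -2.07
i=1: S_1 = -2.07 * 2.36^1 ≈ -4.89
i=2: S_2 = -2.07 * 2.36^2 ≈ -11.53
i=3: S_3 = -2.07 * 2.36^3 ≈ -27.21
i=4: S_4 = -2.07 * 2.36^4 ≈ -64.21
i=5: S_5 = -2.07 * 2.36^5 ≈ -151.54
The first 6 terms are: [-2.07, -4.89, -11.53, -27.21, -64.21, -151.54]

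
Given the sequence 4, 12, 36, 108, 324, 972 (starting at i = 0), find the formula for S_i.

Check ratios: 12 / 4 = 3.0
Common ratio r = 3.
First term a = 4.
Formula: S_i = 4 * 3^i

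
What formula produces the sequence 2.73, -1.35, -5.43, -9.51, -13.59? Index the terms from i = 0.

Check differences: -1.35 - 2.73 = -4.08
-5.43 - -1.35 = -4.08
Common difference d = -4.08.
First term a = 2.73.
Formula: S_i = 2.73 - 4.08*i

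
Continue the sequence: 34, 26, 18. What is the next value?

Differences: 26 - 34 = -8
This is an arithmetic sequence with common difference d = -8.
Next term = 18 + -8 = 10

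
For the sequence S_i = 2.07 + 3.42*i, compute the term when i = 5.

S_5 = 2.07 + 3.42*5 = 2.07 + 17.1 = 19.17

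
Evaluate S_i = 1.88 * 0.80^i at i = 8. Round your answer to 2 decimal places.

S_8 = 1.88 * 0.8^8 ≈ 1.88 * 0.1678 ≈ 0.32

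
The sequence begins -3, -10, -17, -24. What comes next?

Differences: -10 - -3 = -7
This is an arithmetic sequence with common difference d = -7.
Next term = -24 + -7 = -31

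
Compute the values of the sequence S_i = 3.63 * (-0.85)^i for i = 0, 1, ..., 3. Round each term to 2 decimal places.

This is a geometric sequence.
i=0: S_0 = 3.63 * (-0.85)^0 = 3.63
i=1: S_1 = 3.63 * (-0.85)^1 ≈ -3.09
i=2: S_2 = 3.63 * (-0.85)^2 ≈ 2.62
i=3: S_3 = 3.63 * (-0.85)^3 ≈ -2.23
The first 4 terms are: [3.63, -3.09, 2.62, -2.23]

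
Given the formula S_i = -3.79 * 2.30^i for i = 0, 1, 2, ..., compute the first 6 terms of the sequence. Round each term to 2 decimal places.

This is a geometric sequence.
i=0: S_0 = -3.79 * 2.3^0 = -3.79
i=1: S_1 = -3.79 * 2.3^1 ≈ -8.72
i=2: S_2 = -3.79 * 2.3^2 ≈ -20.05
i=3: S_3 = -3.79 * 2.3^3 ≈ -46.11
i=4: S_4 = -3.79 * 2.3^4 ≈ -106.06
i=5: S_5 = -3.79 * 2.3^5 ≈ -243.94
The first 6 terms are: [-3.79, -8.72, -20.05, -46.11, -106.06, -243.94]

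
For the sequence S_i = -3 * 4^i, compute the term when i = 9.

S_9 = -3 * 4^9 = -3 * 262144 = -786432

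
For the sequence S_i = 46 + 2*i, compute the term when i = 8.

S_8 = 46 + 2*8 = 46 + 16 = 62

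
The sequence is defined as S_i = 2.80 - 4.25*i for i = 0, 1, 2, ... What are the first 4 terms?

This is an arithmetic sequence.
i=0: S_0 = 2.8 + -4.25*0 = 2.8
i=1: S_1 = 2.8 + -4.25*1 = -1.45
i=2: S_2 = 2.8 + -4.25*2 = -5.7
i=3: S_3 = 2.8 + -4.25*3 = -9.95
The first 4 terms are: [2.8, -1.45, -5.7, -9.95]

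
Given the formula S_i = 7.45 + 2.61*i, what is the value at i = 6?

S_6 = 7.45 + 2.61*6 = 7.45 + 15.66 = 23.11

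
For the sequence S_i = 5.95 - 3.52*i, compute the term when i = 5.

S_5 = 5.95 + -3.52*5 = 5.95 + -17.6 = -11.65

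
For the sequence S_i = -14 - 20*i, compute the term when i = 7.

S_7 = -14 + -20*7 = -14 + -140 = -154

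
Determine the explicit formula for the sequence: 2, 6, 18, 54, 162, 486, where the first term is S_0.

Check ratios: 6 / 2 = 3.0
Common ratio r = 3.
First term a = 2.
Formula: S_i = 2 * 3^i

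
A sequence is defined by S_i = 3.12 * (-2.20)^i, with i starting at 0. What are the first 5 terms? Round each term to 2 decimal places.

This is a geometric sequence.
i=0: S_0 = 3.12 * (-2.2)^0 = 3.12
i=1: S_1 = 3.12 * (-2.2)^1 ≈ -6.86
i=2: S_2 = 3.12 * (-2.2)^2 ≈ 15.1
i=3: S_3 = 3.12 * (-2.2)^3 ≈ -33.22
i=4: S_4 = 3.12 * (-2.2)^4 ≈ 73.09
The first 5 terms are: [3.12, -6.86, 15.1, -33.22, 73.09]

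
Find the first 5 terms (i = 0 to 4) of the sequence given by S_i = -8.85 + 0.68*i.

This is an arithmetic sequence.
i=0: S_0 = -8.85 + 0.68*0 = -8.85
i=1: S_1 = -8.85 + 0.68*1 = -8.17
i=2: S_2 = -8.85 + 0.68*2 = -7.49
i=3: S_3 = -8.85 + 0.68*3 = -6.81
i=4: S_4 = -8.85 + 0.68*4 = -6.13
The first 5 terms are: [-8.85, -8.17, -7.49, -6.81, -6.13]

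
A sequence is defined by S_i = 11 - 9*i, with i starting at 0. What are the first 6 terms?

This is an arithmetic sequence.
i=0: S_0 = 11 + -9*0 = 11
i=1: S_1 = 11 + -9*1 = 2
i=2: S_2 = 11 + -9*2 = -7
i=3: S_3 = 11 + -9*3 = -16
i=4: S_4 = 11 + -9*4 = -25
i=5: S_5 = 11 + -9*5 = -34
The first 6 terms are: [11, 2, -7, -16, -25, -34]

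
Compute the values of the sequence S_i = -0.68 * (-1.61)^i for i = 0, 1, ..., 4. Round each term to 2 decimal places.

This is a geometric sequence.
i=0: S_0 = -0.68 * (-1.61)^0 = -0.68
i=1: S_1 = -0.68 * (-1.61)^1 ≈ 1.09
i=2: S_2 = -0.68 * (-1.61)^2 ≈ -1.76
i=3: S_3 = -0.68 * (-1.61)^3 ≈ 2.84
i=4: S_4 = -0.68 * (-1.61)^4 ≈ -4.57
The first 5 terms are: [-0.68, 1.09, -1.76, 2.84, -4.57]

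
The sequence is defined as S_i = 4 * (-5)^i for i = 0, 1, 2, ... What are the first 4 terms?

This is a geometric sequence.
i=0: S_0 = 4 * (-5)^0 = 4
i=1: S_1 = 4 * (-5)^1 = -20
i=2: S_2 = 4 * (-5)^2 = 100
i=3: S_3 = 4 * (-5)^3 = -500
The first 4 terms are: [4, -20, 100, -500]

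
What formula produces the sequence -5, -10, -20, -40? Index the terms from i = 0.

Check ratios: -10 / -5 = 2.0
Common ratio r = 2.
First term a = -5.
Formula: S_i = -5 * 2^i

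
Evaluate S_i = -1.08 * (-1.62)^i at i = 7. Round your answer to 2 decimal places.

S_7 = -1.08 * (-1.62)^7 ≈ -1.08 * -29.2823 ≈ 31.62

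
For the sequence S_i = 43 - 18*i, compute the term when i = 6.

S_6 = 43 + -18*6 = 43 + -108 = -65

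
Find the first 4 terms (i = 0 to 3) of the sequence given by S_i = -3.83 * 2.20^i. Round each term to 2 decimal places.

This is a geometric sequence.
i=0: S_0 = -3.83 * 2.2^0 = -3.83
i=1: S_1 = -3.83 * 2.2^1 ≈ -8.43
i=2: S_2 = -3.83 * 2.2^2 ≈ -18.54
i=3: S_3 = -3.83 * 2.2^3 ≈ -40.78
The first 4 terms are: [-3.83, -8.43, -18.54, -40.78]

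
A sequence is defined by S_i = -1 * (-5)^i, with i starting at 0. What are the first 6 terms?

This is a geometric sequence.
i=0: S_0 = -1 * (-5)^0 = -1
i=1: S_1 = -1 * (-5)^1 = 5
i=2: S_2 = -1 * (-5)^2 = -25
i=3: S_3 = -1 * (-5)^3 = 125
i=4: S_4 = -1 * (-5)^4 = -625
i=5: S_5 = -1 * (-5)^5 = 3125
The first 6 terms are: [-1, 5, -25, 125, -625, 3125]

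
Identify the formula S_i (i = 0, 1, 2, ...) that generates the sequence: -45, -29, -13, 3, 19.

Check differences: -29 - -45 = 16
-13 - -29 = 16
Common difference d = 16.
First term a = -45.
Formula: S_i = -45 + 16*i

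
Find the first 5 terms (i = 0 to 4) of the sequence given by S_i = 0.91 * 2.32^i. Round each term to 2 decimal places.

This is a geometric sequence.
i=0: S_0 = 0.91 * 2.32^0 = 0.91
i=1: S_1 = 0.91 * 2.32^1 ≈ 2.11
i=2: S_2 = 0.91 * 2.32^2 ≈ 4.9
i=3: S_3 = 0.91 * 2.32^3 ≈ 11.36
i=4: S_4 = 0.91 * 2.32^4 ≈ 26.36
The first 5 terms are: [0.91, 2.11, 4.9, 11.36, 26.36]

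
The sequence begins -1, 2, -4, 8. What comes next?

Ratios: 2 / -1 = -2.0
This is a geometric sequence with common ratio r = -2.
Next term = 8 * -2 = -16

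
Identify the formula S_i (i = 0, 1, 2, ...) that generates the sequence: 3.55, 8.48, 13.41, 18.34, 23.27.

Check differences: 8.48 - 3.55 = 4.93
13.41 - 8.48 = 4.93
Common difference d = 4.93.
First term a = 3.55.
Formula: S_i = 3.55 + 4.93*i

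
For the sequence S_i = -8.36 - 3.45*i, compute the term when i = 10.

S_10 = -8.36 + -3.45*10 = -8.36 + -34.5 = -42.86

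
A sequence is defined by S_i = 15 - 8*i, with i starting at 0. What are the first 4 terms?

This is an arithmetic sequence.
i=0: S_0 = 15 + -8*0 = 15
i=1: S_1 = 15 + -8*1 = 7
i=2: S_2 = 15 + -8*2 = -1
i=3: S_3 = 15 + -8*3 = -9
The first 4 terms are: [15, 7, -1, -9]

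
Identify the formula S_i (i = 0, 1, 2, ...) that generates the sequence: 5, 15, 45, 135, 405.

Check ratios: 15 / 5 = 3.0
Common ratio r = 3.
First term a = 5.
Formula: S_i = 5 * 3^i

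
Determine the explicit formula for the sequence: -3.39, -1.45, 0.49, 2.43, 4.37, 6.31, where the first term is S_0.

Check differences: -1.45 - -3.39 = 1.94
0.49 - -1.45 = 1.94
Common difference d = 1.94.
First term a = -3.39.
Formula: S_i = -3.39 + 1.94*i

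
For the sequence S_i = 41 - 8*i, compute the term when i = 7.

S_7 = 41 + -8*7 = 41 + -56 = -15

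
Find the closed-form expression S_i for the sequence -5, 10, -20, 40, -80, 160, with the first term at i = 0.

Check ratios: 10 / -5 = -2.0
Common ratio r = -2.
First term a = -5.
Formula: S_i = -5 * (-2)^i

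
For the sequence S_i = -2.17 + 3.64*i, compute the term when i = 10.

S_10 = -2.17 + 3.64*10 = -2.17 + 36.4 = 34.23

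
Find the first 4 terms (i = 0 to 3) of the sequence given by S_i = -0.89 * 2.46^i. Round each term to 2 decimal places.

This is a geometric sequence.
i=0: S_0 = -0.89 * 2.46^0 = -0.89
i=1: S_1 = -0.89 * 2.46^1 ≈ -2.19
i=2: S_2 = -0.89 * 2.46^2 ≈ -5.39
i=3: S_3 = -0.89 * 2.46^3 ≈ -13.25
The first 4 terms are: [-0.89, -2.19, -5.39, -13.25]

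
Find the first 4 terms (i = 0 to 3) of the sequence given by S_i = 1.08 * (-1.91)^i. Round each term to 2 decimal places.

This is a geometric sequence.
i=0: S_0 = 1.08 * (-1.91)^0 = 1.08
i=1: S_1 = 1.08 * (-1.91)^1 ≈ -2.06
i=2: S_2 = 1.08 * (-1.91)^2 ≈ 3.94
i=3: S_3 = 1.08 * (-1.91)^3 ≈ -7.53
The first 4 terms are: [1.08, -2.06, 3.94, -7.53]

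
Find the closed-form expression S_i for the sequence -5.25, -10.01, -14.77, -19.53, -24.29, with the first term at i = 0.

Check differences: -10.01 - -5.25 = -4.76
-14.77 - -10.01 = -4.76
Common difference d = -4.76.
First term a = -5.25.
Formula: S_i = -5.25 - 4.76*i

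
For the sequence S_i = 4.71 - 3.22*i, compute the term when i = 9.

S_9 = 4.71 + -3.22*9 = 4.71 + -28.98 = -24.27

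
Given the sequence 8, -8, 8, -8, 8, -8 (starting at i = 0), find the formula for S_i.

Check ratios: -8 / 8 = -1.0
Common ratio r = -1.
First term a = 8.
Formula: S_i = 8 * (-1)^i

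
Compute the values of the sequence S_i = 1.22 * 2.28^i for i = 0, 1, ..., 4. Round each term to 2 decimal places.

This is a geometric sequence.
i=0: S_0 = 1.22 * 2.28^0 = 1.22
i=1: S_1 = 1.22 * 2.28^1 ≈ 2.78
i=2: S_2 = 1.22 * 2.28^2 ≈ 6.34
i=3: S_3 = 1.22 * 2.28^3 ≈ 14.46
i=4: S_4 = 1.22 * 2.28^4 ≈ 32.97
The first 5 terms are: [1.22, 2.78, 6.34, 14.46, 32.97]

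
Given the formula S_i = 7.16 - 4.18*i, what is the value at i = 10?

S_10 = 7.16 + -4.18*10 = 7.16 + -41.8 = -34.64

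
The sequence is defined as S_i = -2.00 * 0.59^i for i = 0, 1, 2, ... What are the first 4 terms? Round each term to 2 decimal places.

This is a geometric sequence.
i=0: S_0 = -2.0 * 0.59^0 = -2.0
i=1: S_1 = -2.0 * 0.59^1 = -1.18
i=2: S_2 = -2.0 * 0.59^2 ≈ -0.7
i=3: S_3 = -2.0 * 0.59^3 ≈ -0.41
The first 4 terms are: [-2.0, -1.18, -0.7, -0.41]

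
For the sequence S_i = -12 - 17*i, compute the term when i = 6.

S_6 = -12 + -17*6 = -12 + -102 = -114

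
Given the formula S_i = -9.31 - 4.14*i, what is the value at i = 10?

S_10 = -9.31 + -4.14*10 = -9.31 + -41.4 = -50.71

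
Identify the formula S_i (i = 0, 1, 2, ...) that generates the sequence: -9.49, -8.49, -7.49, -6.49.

Check differences: -8.49 - -9.49 = 1.0
-7.49 - -8.49 = 1.0
Common difference d = 1.0.
First term a = -9.49.
Formula: S_i = -9.49 + 1.00*i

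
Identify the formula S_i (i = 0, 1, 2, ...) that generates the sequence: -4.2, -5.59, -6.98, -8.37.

Check differences: -5.59 - -4.2 = -1.39
-6.98 - -5.59 = -1.39
Common difference d = -1.39.
First term a = -4.2.
Formula: S_i = -4.20 - 1.39*i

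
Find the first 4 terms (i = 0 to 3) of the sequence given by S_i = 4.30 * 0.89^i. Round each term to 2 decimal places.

This is a geometric sequence.
i=0: S_0 = 4.3 * 0.89^0 = 4.3
i=1: S_1 = 4.3 * 0.89^1 ≈ 3.83
i=2: S_2 = 4.3 * 0.89^2 ≈ 3.41
i=3: S_3 = 4.3 * 0.89^3 ≈ 3.03
The first 4 terms are: [4.3, 3.83, 3.41, 3.03]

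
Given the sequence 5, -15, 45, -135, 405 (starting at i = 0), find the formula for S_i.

Check ratios: -15 / 5 = -3.0
Common ratio r = -3.
First term a = 5.
Formula: S_i = 5 * (-3)^i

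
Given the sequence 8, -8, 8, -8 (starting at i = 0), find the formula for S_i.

Check ratios: -8 / 8 = -1.0
Common ratio r = -1.
First term a = 8.
Formula: S_i = 8 * (-1)^i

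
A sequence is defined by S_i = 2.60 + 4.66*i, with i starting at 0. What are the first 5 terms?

This is an arithmetic sequence.
i=0: S_0 = 2.6 + 4.66*0 = 2.6
i=1: S_1 = 2.6 + 4.66*1 = 7.26
i=2: S_2 = 2.6 + 4.66*2 = 11.92
i=3: S_3 = 2.6 + 4.66*3 = 16.58
i=4: S_4 = 2.6 + 4.66*4 = 21.24
The first 5 terms are: [2.6, 7.26, 11.92, 16.58, 21.24]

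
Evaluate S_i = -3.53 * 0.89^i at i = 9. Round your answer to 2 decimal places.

S_9 = -3.53 * 0.89^9 ≈ -3.53 * 0.3504 ≈ -1.24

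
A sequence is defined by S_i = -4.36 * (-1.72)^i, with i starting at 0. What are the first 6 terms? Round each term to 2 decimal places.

This is a geometric sequence.
i=0: S_0 = -4.36 * (-1.72)^0 = -4.36
i=1: S_1 = -4.36 * (-1.72)^1 ≈ 7.5
i=2: S_2 = -4.36 * (-1.72)^2 ≈ -12.9
i=3: S_3 = -4.36 * (-1.72)^3 ≈ 22.19
i=4: S_4 = -4.36 * (-1.72)^4 ≈ -38.16
i=5: S_5 = -4.36 * (-1.72)^5 ≈ 65.63
The first 6 terms are: [-4.36, 7.5, -12.9, 22.19, -38.16, 65.63]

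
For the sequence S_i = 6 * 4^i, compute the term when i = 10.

S_10 = 6 * 4^10 = 6 * 1048576 = 6291456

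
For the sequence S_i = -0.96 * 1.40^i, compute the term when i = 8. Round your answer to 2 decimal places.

S_8 = -0.96 * 1.4^8 ≈ -0.96 * 14.7579 ≈ -14.17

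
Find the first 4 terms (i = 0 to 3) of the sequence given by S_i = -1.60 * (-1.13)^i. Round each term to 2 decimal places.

This is a geometric sequence.
i=0: S_0 = -1.6 * (-1.13)^0 = -1.6
i=1: S_1 = -1.6 * (-1.13)^1 ≈ 1.81
i=2: S_2 = -1.6 * (-1.13)^2 ≈ -2.04
i=3: S_3 = -1.6 * (-1.13)^3 ≈ 2.31
The first 4 terms are: [-1.6, 1.81, -2.04, 2.31]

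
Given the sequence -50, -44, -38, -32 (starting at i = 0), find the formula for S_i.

Check differences: -44 - -50 = 6
-38 - -44 = 6
Common difference d = 6.
First term a = -50.
Formula: S_i = -50 + 6*i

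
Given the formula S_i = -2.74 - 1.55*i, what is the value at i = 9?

S_9 = -2.74 + -1.55*9 = -2.74 + -13.95 = -16.69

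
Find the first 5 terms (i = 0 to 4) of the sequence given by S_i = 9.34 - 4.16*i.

This is an arithmetic sequence.
i=0: S_0 = 9.34 + -4.16*0 = 9.34
i=1: S_1 = 9.34 + -4.16*1 = 5.18
i=2: S_2 = 9.34 + -4.16*2 = 1.02
i=3: S_3 = 9.34 + -4.16*3 = -3.14
i=4: S_4 = 9.34 + -4.16*4 = -7.3
The first 5 terms are: [9.34, 5.18, 1.02, -3.14, -7.3]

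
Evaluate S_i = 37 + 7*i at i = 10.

S_10 = 37 + 7*10 = 37 + 70 = 107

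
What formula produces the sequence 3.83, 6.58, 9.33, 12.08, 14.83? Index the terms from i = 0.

Check differences: 6.58 - 3.83 = 2.75
9.33 - 6.58 = 2.75
Common difference d = 2.75.
First term a = 3.83.
Formula: S_i = 3.83 + 2.75*i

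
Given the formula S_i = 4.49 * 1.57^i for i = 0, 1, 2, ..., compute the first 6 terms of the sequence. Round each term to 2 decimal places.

This is a geometric sequence.
i=0: S_0 = 4.49 * 1.57^0 = 4.49
i=1: S_1 = 4.49 * 1.57^1 ≈ 7.05
i=2: S_2 = 4.49 * 1.57^2 ≈ 11.07
i=3: S_3 = 4.49 * 1.57^3 ≈ 17.38
i=4: S_4 = 4.49 * 1.57^4 ≈ 27.28
i=5: S_5 = 4.49 * 1.57^5 ≈ 42.83
The first 6 terms are: [4.49, 7.05, 11.07, 17.38, 27.28, 42.83]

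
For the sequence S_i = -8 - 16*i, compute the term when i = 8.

S_8 = -8 + -16*8 = -8 + -128 = -136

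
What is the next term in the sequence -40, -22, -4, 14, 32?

Differences: -22 - -40 = 18
This is an arithmetic sequence with common difference d = 18.
Next term = 32 + 18 = 50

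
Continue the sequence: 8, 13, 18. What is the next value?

Differences: 13 - 8 = 5
This is an arithmetic sequence with common difference d = 5.
Next term = 18 + 5 = 23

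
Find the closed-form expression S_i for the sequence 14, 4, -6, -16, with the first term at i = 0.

Check differences: 4 - 14 = -10
-6 - 4 = -10
Common difference d = -10.
First term a = 14.
Formula: S_i = 14 - 10*i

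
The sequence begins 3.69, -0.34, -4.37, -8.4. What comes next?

Differences: -0.34 - 3.69 = -4.03
This is an arithmetic sequence with common difference d = -4.03.
Next term = -8.4 + -4.03 = -12.43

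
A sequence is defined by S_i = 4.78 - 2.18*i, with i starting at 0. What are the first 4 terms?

This is an arithmetic sequence.
i=0: S_0 = 4.78 + -2.18*0 = 4.78
i=1: S_1 = 4.78 + -2.18*1 = 2.6
i=2: S_2 = 4.78 + -2.18*2 = 0.42
i=3: S_3 = 4.78 + -2.18*3 = -1.76
The first 4 terms are: [4.78, 2.6, 0.42, -1.76]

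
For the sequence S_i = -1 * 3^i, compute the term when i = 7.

S_7 = -1 * 3^7 = -1 * 2187 = -2187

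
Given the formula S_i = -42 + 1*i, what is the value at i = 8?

S_8 = -42 + 1*8 = -42 + 8 = -34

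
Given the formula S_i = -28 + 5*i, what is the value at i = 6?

S_6 = -28 + 5*6 = -28 + 30 = 2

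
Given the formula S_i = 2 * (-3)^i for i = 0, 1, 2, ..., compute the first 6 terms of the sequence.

This is a geometric sequence.
i=0: S_0 = 2 * (-3)^0 = 2
i=1: S_1 = 2 * (-3)^1 = -6
i=2: S_2 = 2 * (-3)^2 = 18
i=3: S_3 = 2 * (-3)^3 = -54
i=4: S_4 = 2 * (-3)^4 = 162
i=5: S_5 = 2 * (-3)^5 = -486
The first 6 terms are: [2, -6, 18, -54, 162, -486]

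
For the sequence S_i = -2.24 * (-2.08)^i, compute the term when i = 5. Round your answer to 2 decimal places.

S_5 = -2.24 * (-2.08)^5 ≈ -2.24 * -38.9329 ≈ 87.21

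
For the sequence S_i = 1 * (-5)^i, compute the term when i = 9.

S_9 = 1 * (-5)^9 = 1 * -1953125 = -1953125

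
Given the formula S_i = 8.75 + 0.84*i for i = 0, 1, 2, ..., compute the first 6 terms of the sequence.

This is an arithmetic sequence.
i=0: S_0 = 8.75 + 0.84*0 = 8.75
i=1: S_1 = 8.75 + 0.84*1 = 9.59
i=2: S_2 = 8.75 + 0.84*2 = 10.43
i=3: S_3 = 8.75 + 0.84*3 = 11.27
i=4: S_4 = 8.75 + 0.84*4 = 12.11
i=5: S_5 = 8.75 + 0.84*5 = 12.95
The first 6 terms are: [8.75, 9.59, 10.43, 11.27, 12.11, 12.95]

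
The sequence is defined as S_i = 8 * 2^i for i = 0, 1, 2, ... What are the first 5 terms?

This is a geometric sequence.
i=0: S_0 = 8 * 2^0 = 8
i=1: S_1 = 8 * 2^1 = 16
i=2: S_2 = 8 * 2^2 = 32
i=3: S_3 = 8 * 2^3 = 64
i=4: S_4 = 8 * 2^4 = 128
The first 5 terms are: [8, 16, 32, 64, 128]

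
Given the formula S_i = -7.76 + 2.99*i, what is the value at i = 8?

S_8 = -7.76 + 2.99*8 = -7.76 + 23.92 = 16.16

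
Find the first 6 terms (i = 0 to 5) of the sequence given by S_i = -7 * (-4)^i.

This is a geometric sequence.
i=0: S_0 = -7 * (-4)^0 = -7
i=1: S_1 = -7 * (-4)^1 = 28
i=2: S_2 = -7 * (-4)^2 = -112
i=3: S_3 = -7 * (-4)^3 = 448
i=4: S_4 = -7 * (-4)^4 = -1792
i=5: S_5 = -7 * (-4)^5 = 7168
The first 6 terms are: [-7, 28, -112, 448, -1792, 7168]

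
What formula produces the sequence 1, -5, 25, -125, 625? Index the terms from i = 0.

Check ratios: -5 / 1 = -5.0
Common ratio r = -5.
First term a = 1.
Formula: S_i = 1 * (-5)^i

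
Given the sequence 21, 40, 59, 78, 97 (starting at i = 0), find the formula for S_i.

Check differences: 40 - 21 = 19
59 - 40 = 19
Common difference d = 19.
First term a = 21.
Formula: S_i = 21 + 19*i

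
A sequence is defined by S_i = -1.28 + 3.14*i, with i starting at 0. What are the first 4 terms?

This is an arithmetic sequence.
i=0: S_0 = -1.28 + 3.14*0 = -1.28
i=1: S_1 = -1.28 + 3.14*1 = 1.86
i=2: S_2 = -1.28 + 3.14*2 = 5.0
i=3: S_3 = -1.28 + 3.14*3 = 8.14
The first 4 terms are: [-1.28, 1.86, 5.0, 8.14]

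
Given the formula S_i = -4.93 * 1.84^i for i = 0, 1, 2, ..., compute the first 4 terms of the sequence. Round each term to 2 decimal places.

This is a geometric sequence.
i=0: S_0 = -4.93 * 1.84^0 = -4.93
i=1: S_1 = -4.93 * 1.84^1 ≈ -9.07
i=2: S_2 = -4.93 * 1.84^2 ≈ -16.69
i=3: S_3 = -4.93 * 1.84^3 ≈ -30.71
The first 4 terms are: [-4.93, -9.07, -16.69, -30.71]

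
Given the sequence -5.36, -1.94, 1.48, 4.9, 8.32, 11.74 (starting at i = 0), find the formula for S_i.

Check differences: -1.94 - -5.36 = 3.42
1.48 - -1.94 = 3.42
Common difference d = 3.42.
First term a = -5.36.
Formula: S_i = -5.36 + 3.42*i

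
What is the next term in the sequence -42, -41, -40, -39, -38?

Differences: -41 - -42 = 1
This is an arithmetic sequence with common difference d = 1.
Next term = -38 + 1 = -37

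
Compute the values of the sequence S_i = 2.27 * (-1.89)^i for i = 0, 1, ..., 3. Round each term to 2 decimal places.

This is a geometric sequence.
i=0: S_0 = 2.27 * (-1.89)^0 = 2.27
i=1: S_1 = 2.27 * (-1.89)^1 ≈ -4.29
i=2: S_2 = 2.27 * (-1.89)^2 ≈ 8.11
i=3: S_3 = 2.27 * (-1.89)^3 ≈ -15.33
The first 4 terms are: [2.27, -4.29, 8.11, -15.33]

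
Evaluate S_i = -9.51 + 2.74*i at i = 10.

S_10 = -9.51 + 2.74*10 = -9.51 + 27.4 = 17.89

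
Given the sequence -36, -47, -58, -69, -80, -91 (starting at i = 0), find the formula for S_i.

Check differences: -47 - -36 = -11
-58 - -47 = -11
Common difference d = -11.
First term a = -36.
Formula: S_i = -36 - 11*i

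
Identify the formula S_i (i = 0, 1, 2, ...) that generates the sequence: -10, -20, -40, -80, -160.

Check ratios: -20 / -10 = 2.0
Common ratio r = 2.
First term a = -10.
Formula: S_i = -10 * 2^i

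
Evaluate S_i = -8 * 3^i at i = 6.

S_6 = -8 * 3^6 = -8 * 729 = -5832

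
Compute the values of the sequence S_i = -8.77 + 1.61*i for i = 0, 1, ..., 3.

This is an arithmetic sequence.
i=0: S_0 = -8.77 + 1.61*0 = -8.77
i=1: S_1 = -8.77 + 1.61*1 = -7.16
i=2: S_2 = -8.77 + 1.61*2 = -5.55
i=3: S_3 = -8.77 + 1.61*3 = -3.94
The first 4 terms are: [-8.77, -7.16, -5.55, -3.94]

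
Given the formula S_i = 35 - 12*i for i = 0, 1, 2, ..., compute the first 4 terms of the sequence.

This is an arithmetic sequence.
i=0: S_0 = 35 + -12*0 = 35
i=1: S_1 = 35 + -12*1 = 23
i=2: S_2 = 35 + -12*2 = 11
i=3: S_3 = 35 + -12*3 = -1
The first 4 terms are: [35, 23, 11, -1]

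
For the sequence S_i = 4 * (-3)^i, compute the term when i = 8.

S_8 = 4 * (-3)^8 = 4 * 6561 = 26244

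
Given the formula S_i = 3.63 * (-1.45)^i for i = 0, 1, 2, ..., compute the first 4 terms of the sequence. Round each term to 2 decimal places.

This is a geometric sequence.
i=0: S_0 = 3.63 * (-1.45)^0 = 3.63
i=1: S_1 = 3.63 * (-1.45)^1 ≈ -5.26
i=2: S_2 = 3.63 * (-1.45)^2 ≈ 7.63
i=3: S_3 = 3.63 * (-1.45)^3 ≈ -11.07
The first 4 terms are: [3.63, -5.26, 7.63, -11.07]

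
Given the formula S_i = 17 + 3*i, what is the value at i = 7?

S_7 = 17 + 3*7 = 17 + 21 = 38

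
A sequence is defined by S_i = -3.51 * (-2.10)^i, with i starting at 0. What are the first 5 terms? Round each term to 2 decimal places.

This is a geometric sequence.
i=0: S_0 = -3.51 * (-2.1)^0 = -3.51
i=1: S_1 = -3.51 * (-2.1)^1 ≈ 7.37
i=2: S_2 = -3.51 * (-2.1)^2 ≈ -15.48
i=3: S_3 = -3.51 * (-2.1)^3 ≈ 32.51
i=4: S_4 = -3.51 * (-2.1)^4 ≈ -68.26
The first 5 terms are: [-3.51, 7.37, -15.48, 32.51, -68.26]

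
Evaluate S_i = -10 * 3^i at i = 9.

S_9 = -10 * 3^9 = -10 * 19683 = -196830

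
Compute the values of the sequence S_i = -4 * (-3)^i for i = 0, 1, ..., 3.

This is a geometric sequence.
i=0: S_0 = -4 * (-3)^0 = -4
i=1: S_1 = -4 * (-3)^1 = 12
i=2: S_2 = -4 * (-3)^2 = -36
i=3: S_3 = -4 * (-3)^3 = 108
The first 4 terms are: [-4, 12, -36, 108]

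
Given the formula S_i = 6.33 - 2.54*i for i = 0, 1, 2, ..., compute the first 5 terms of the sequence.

This is an arithmetic sequence.
i=0: S_0 = 6.33 + -2.54*0 = 6.33
i=1: S_1 = 6.33 + -2.54*1 = 3.79
i=2: S_2 = 6.33 + -2.54*2 = 1.25
i=3: S_3 = 6.33 + -2.54*3 = -1.29
i=4: S_4 = 6.33 + -2.54*4 = -3.83
The first 5 terms are: [6.33, 3.79, 1.25, -1.29, -3.83]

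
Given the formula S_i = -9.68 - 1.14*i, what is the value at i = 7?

S_7 = -9.68 + -1.14*7 = -9.68 + -7.98 = -17.66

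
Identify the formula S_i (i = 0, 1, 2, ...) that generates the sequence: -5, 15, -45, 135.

Check ratios: 15 / -5 = -3.0
Common ratio r = -3.
First term a = -5.
Formula: S_i = -5 * (-3)^i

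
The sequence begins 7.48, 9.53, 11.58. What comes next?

Differences: 9.53 - 7.48 = 2.05
This is an arithmetic sequence with common difference d = 2.05.
Next term = 11.58 + 2.05 = 13.63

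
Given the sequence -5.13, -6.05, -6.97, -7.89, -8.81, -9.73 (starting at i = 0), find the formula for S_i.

Check differences: -6.05 - -5.13 = -0.92
-6.97 - -6.05 = -0.92
Common difference d = -0.92.
First term a = -5.13.
Formula: S_i = -5.13 - 0.92*i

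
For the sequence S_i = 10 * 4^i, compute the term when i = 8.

S_8 = 10 * 4^8 = 10 * 65536 = 655360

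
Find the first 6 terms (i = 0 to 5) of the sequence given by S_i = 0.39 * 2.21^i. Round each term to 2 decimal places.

This is a geometric sequence.
i=0: S_0 = 0.39 * 2.21^0 = 0.39
i=1: S_1 = 0.39 * 2.21^1 ≈ 0.86
i=2: S_2 = 0.39 * 2.21^2 ≈ 1.9
i=3: S_3 = 0.39 * 2.21^3 ≈ 4.21
i=4: S_4 = 0.39 * 2.21^4 ≈ 9.3
i=5: S_5 = 0.39 * 2.21^5 ≈ 20.56
The first 6 terms are: [0.39, 0.86, 1.9, 4.21, 9.3, 20.56]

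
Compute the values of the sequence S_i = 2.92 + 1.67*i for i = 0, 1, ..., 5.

This is an arithmetic sequence.
i=0: S_0 = 2.92 + 1.67*0 = 2.92
i=1: S_1 = 2.92 + 1.67*1 = 4.59
i=2: S_2 = 2.92 + 1.67*2 = 6.26
i=3: S_3 = 2.92 + 1.67*3 = 7.93
i=4: S_4 = 2.92 + 1.67*4 = 9.6
i=5: S_5 = 2.92 + 1.67*5 = 11.27
The first 6 terms are: [2.92, 4.59, 6.26, 7.93, 9.6, 11.27]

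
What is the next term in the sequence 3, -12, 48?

Ratios: -12 / 3 = -4.0
This is a geometric sequence with common ratio r = -4.
Next term = 48 * -4 = -192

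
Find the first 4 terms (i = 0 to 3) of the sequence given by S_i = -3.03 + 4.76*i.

This is an arithmetic sequence.
i=0: S_0 = -3.03 + 4.76*0 = -3.03
i=1: S_1 = -3.03 + 4.76*1 = 1.73
i=2: S_2 = -3.03 + 4.76*2 = 6.49
i=3: S_3 = -3.03 + 4.76*3 = 11.25
The first 4 terms are: [-3.03, 1.73, 6.49, 11.25]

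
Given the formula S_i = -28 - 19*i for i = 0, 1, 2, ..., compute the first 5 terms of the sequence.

This is an arithmetic sequence.
i=0: S_0 = -28 + -19*0 = -28
i=1: S_1 = -28 + -19*1 = -47
i=2: S_2 = -28 + -19*2 = -66
i=3: S_3 = -28 + -19*3 = -85
i=4: S_4 = -28 + -19*4 = -104
The first 5 terms are: [-28, -47, -66, -85, -104]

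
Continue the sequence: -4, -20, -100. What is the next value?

Ratios: -20 / -4 = 5.0
This is a geometric sequence with common ratio r = 5.
Next term = -100 * 5 = -500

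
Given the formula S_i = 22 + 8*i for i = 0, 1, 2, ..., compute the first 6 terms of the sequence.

This is an arithmetic sequence.
i=0: S_0 = 22 + 8*0 = 22
i=1: S_1 = 22 + 8*1 = 30
i=2: S_2 = 22 + 8*2 = 38
i=3: S_3 = 22 + 8*3 = 46
i=4: S_4 = 22 + 8*4 = 54
i=5: S_5 = 22 + 8*5 = 62
The first 6 terms are: [22, 30, 38, 46, 54, 62]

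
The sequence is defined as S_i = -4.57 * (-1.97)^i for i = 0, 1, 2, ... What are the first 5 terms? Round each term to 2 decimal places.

This is a geometric sequence.
i=0: S_0 = -4.57 * (-1.97)^0 = -4.57
i=1: S_1 = -4.57 * (-1.97)^1 ≈ 9.0
i=2: S_2 = -4.57 * (-1.97)^2 ≈ -17.74
i=3: S_3 = -4.57 * (-1.97)^3 ≈ 34.94
i=4: S_4 = -4.57 * (-1.97)^4 ≈ -68.83
The first 5 terms are: [-4.57, 9.0, -17.74, 34.94, -68.83]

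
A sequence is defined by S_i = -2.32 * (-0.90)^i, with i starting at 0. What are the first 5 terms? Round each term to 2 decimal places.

This is a geometric sequence.
i=0: S_0 = -2.32 * (-0.9)^0 = -2.32
i=1: S_1 = -2.32 * (-0.9)^1 ≈ 2.09
i=2: S_2 = -2.32 * (-0.9)^2 ≈ -1.88
i=3: S_3 = -2.32 * (-0.9)^3 ≈ 1.69
i=4: S_4 = -2.32 * (-0.9)^4 ≈ -1.52
The first 5 terms are: [-2.32, 2.09, -1.88, 1.69, -1.52]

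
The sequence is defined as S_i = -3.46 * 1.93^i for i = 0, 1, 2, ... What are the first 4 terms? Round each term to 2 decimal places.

This is a geometric sequence.
i=0: S_0 = -3.46 * 1.93^0 = -3.46
i=1: S_1 = -3.46 * 1.93^1 ≈ -6.68
i=2: S_2 = -3.46 * 1.93^2 ≈ -12.89
i=3: S_3 = -3.46 * 1.93^3 ≈ -24.87
The first 4 terms are: [-3.46, -6.68, -12.89, -24.87]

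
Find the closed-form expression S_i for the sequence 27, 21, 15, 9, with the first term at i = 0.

Check differences: 21 - 27 = -6
15 - 21 = -6
Common difference d = -6.
First term a = 27.
Formula: S_i = 27 - 6*i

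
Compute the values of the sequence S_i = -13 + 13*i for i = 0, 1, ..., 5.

This is an arithmetic sequence.
i=0: S_0 = -13 + 13*0 = -13
i=1: S_1 = -13 + 13*1 = 0
i=2: S_2 = -13 + 13*2 = 13
i=3: S_3 = -13 + 13*3 = 26
i=4: S_4 = -13 + 13*4 = 39
i=5: S_5 = -13 + 13*5 = 52
The first 6 terms are: [-13, 0, 13, 26, 39, 52]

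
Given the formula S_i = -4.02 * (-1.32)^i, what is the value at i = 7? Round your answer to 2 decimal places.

S_7 = -4.02 * (-1.32)^7 ≈ -4.02 * -6.9826 ≈ 28.07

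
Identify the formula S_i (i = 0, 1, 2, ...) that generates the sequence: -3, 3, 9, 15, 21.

Check differences: 3 - -3 = 6
9 - 3 = 6
Common difference d = 6.
First term a = -3.
Formula: S_i = -3 + 6*i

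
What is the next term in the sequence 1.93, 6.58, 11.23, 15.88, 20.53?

Differences: 6.58 - 1.93 = 4.65
This is an arithmetic sequence with common difference d = 4.65.
Next term = 20.53 + 4.65 = 25.18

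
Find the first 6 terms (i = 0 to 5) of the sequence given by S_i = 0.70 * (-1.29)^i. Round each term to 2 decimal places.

This is a geometric sequence.
i=0: S_0 = 0.7 * (-1.29)^0 = 0.7
i=1: S_1 = 0.7 * (-1.29)^1 ≈ -0.9
i=2: S_2 = 0.7 * (-1.29)^2 ≈ 1.16
i=3: S_3 = 0.7 * (-1.29)^3 ≈ -1.5
i=4: S_4 = 0.7 * (-1.29)^4 ≈ 1.94
i=5: S_5 = 0.7 * (-1.29)^5 ≈ -2.5
The first 6 terms are: [0.7, -0.9, 1.16, -1.5, 1.94, -2.5]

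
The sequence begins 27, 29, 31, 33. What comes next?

Differences: 29 - 27 = 2
This is an arithmetic sequence with common difference d = 2.
Next term = 33 + 2 = 35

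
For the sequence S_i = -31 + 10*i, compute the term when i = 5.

S_5 = -31 + 10*5 = -31 + 50 = 19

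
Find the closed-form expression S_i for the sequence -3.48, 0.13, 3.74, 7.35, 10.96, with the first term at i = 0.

Check differences: 0.13 - -3.48 = 3.61
3.74 - 0.13 = 3.61
Common difference d = 3.61.
First term a = -3.48.
Formula: S_i = -3.48 + 3.61*i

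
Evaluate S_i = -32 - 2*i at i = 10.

S_10 = -32 + -2*10 = -32 + -20 = -52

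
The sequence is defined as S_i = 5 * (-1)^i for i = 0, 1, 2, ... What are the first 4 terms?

This is a geometric sequence.
i=0: S_0 = 5 * (-1)^0 = 5
i=1: S_1 = 5 * (-1)^1 = -5
i=2: S_2 = 5 * (-1)^2 = 5
i=3: S_3 = 5 * (-1)^3 = -5
The first 4 terms are: [5, -5, 5, -5]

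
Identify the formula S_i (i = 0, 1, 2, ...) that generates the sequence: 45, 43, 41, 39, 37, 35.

Check differences: 43 - 45 = -2
41 - 43 = -2
Common difference d = -2.
First term a = 45.
Formula: S_i = 45 - 2*i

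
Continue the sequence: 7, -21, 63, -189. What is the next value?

Ratios: -21 / 7 = -3.0
This is a geometric sequence with common ratio r = -3.
Next term = -189 * -3 = 567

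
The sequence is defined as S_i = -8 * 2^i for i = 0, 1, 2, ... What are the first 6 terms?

This is a geometric sequence.
i=0: S_0 = -8 * 2^0 = -8
i=1: S_1 = -8 * 2^1 = -16
i=2: S_2 = -8 * 2^2 = -32
i=3: S_3 = -8 * 2^3 = -64
i=4: S_4 = -8 * 2^4 = -128
i=5: S_5 = -8 * 2^5 = -256
The first 6 terms are: [-8, -16, -32, -64, -128, -256]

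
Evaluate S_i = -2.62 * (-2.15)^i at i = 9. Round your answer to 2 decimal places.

S_9 = -2.62 * (-2.15)^9 ≈ -2.62 * -981.6262 ≈ 2571.86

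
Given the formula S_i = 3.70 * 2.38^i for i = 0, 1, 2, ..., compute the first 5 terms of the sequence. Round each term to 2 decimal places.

This is a geometric sequence.
i=0: S_0 = 3.7 * 2.38^0 = 3.7
i=1: S_1 = 3.7 * 2.38^1 ≈ 8.81
i=2: S_2 = 3.7 * 2.38^2 ≈ 20.96
i=3: S_3 = 3.7 * 2.38^3 ≈ 49.88
i=4: S_4 = 3.7 * 2.38^4 ≈ 118.72
The first 5 terms are: [3.7, 8.81, 20.96, 49.88, 118.72]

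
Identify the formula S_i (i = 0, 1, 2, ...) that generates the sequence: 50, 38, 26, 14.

Check differences: 38 - 50 = -12
26 - 38 = -12
Common difference d = -12.
First term a = 50.
Formula: S_i = 50 - 12*i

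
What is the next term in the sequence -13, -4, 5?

Differences: -4 - -13 = 9
This is an arithmetic sequence with common difference d = 9.
Next term = 5 + 9 = 14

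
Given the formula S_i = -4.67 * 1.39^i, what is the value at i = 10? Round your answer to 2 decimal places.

S_10 = -4.67 * 1.39^10 ≈ -4.67 * 26.9245 ≈ -125.74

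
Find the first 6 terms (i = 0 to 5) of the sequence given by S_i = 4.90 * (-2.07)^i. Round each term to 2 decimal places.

This is a geometric sequence.
i=0: S_0 = 4.9 * (-2.07)^0 = 4.9
i=1: S_1 = 4.9 * (-2.07)^1 ≈ -10.14
i=2: S_2 = 4.9 * (-2.07)^2 ≈ 21.0
i=3: S_3 = 4.9 * (-2.07)^3 ≈ -43.46
i=4: S_4 = 4.9 * (-2.07)^4 ≈ 89.97
i=5: S_5 = 4.9 * (-2.07)^5 ≈ -186.23
The first 6 terms are: [4.9, -10.14, 21.0, -43.46, 89.97, -186.23]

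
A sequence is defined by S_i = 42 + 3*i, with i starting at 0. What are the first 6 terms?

This is an arithmetic sequence.
i=0: S_0 = 42 + 3*0 = 42
i=1: S_1 = 42 + 3*1 = 45
i=2: S_2 = 42 + 3*2 = 48
i=3: S_3 = 42 + 3*3 = 51
i=4: S_4 = 42 + 3*4 = 54
i=5: S_5 = 42 + 3*5 = 57
The first 6 terms are: [42, 45, 48, 51, 54, 57]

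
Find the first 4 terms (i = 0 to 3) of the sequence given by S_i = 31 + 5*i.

This is an arithmetic sequence.
i=0: S_0 = 31 + 5*0 = 31
i=1: S_1 = 31 + 5*1 = 36
i=2: S_2 = 31 + 5*2 = 41
i=3: S_3 = 31 + 5*3 = 46
The first 4 terms are: [31, 36, 41, 46]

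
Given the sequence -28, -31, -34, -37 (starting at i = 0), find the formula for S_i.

Check differences: -31 - -28 = -3
-34 - -31 = -3
Common difference d = -3.
First term a = -28.
Formula: S_i = -28 - 3*i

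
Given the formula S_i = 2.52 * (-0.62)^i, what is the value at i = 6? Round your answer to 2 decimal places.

S_6 = 2.52 * (-0.62)^6 ≈ 2.52 * 0.0568 ≈ 0.14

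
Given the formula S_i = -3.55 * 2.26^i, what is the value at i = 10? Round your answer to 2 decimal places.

S_10 = -3.55 * 2.26^10 ≈ -3.55 * 3476.037 ≈ -12339.93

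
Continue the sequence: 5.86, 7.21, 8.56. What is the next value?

Differences: 7.21 - 5.86 = 1.35
This is an arithmetic sequence with common difference d = 1.35.
Next term = 8.56 + 1.35 = 9.91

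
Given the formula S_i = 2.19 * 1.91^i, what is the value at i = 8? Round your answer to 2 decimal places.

S_8 = 2.19 * 1.91^8 ≈ 2.19 * 177.1197 ≈ 387.89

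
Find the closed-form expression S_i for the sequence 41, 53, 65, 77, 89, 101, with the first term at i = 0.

Check differences: 53 - 41 = 12
65 - 53 = 12
Common difference d = 12.
First term a = 41.
Formula: S_i = 41 + 12*i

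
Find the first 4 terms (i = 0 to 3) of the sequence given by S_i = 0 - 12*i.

This is an arithmetic sequence.
i=0: S_0 = 0 + -12*0 = 0
i=1: S_1 = 0 + -12*1 = -12
i=2: S_2 = 0 + -12*2 = -24
i=3: S_3 = 0 + -12*3 = -36
The first 4 terms are: [0, -12, -24, -36]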